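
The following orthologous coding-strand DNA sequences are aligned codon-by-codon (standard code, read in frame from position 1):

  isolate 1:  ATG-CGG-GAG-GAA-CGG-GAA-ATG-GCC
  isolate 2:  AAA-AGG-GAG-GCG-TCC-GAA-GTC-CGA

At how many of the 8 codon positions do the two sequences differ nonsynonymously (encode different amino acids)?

Codon 1: ATG Met / AAA Lys — nonsynonymous.
Codon 2: CGG Arg / AGG Arg — synonymous.
Codon 3: GAG Glu / GAG Glu — identical.
Codon 4: GAA Glu / GCG Ala — nonsynonymous.
Codon 5: CGG Arg / TCC Ser — nonsynonymous.
Codon 6: GAA Glu / GAA Glu — identical.
Codon 7: ATG Met / GTC Val — nonsynonymous.
Codon 8: GCC Ala / CGA Arg — nonsynonymous.
Nonsynonymous differences: 5.

5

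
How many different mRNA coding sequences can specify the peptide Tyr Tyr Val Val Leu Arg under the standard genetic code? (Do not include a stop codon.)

2304

Tyr: 2 codons.
Tyr: 2 codons.
Val: 4 codons.
Val: 4 codons.
Leu: 6 codons.
Arg: 6 codons.
2 × 2 × 4 × 4 × 6 × 6 = 2304.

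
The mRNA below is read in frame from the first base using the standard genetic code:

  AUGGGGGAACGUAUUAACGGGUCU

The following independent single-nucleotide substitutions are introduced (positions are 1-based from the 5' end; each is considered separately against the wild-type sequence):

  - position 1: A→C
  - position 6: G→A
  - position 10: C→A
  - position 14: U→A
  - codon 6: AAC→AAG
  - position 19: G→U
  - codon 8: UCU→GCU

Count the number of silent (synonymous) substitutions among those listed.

1

Codon 1: AUG (Met) → CUG (Leu) — missense.
Codon 2: GGG (Gly) → GGA (Gly) — synonymous.
Codon 4: CGU (Arg) → AGU (Ser) — missense.
Codon 5: AUU (Ile) → AAU (Asn) — missense.
Codon 6: AAC (Asn) → AAG (Lys) — missense.
Codon 7: GGG (Gly) → UGG (Trp) — missense.
Codon 8: UCU (Ser) → GCU (Ala) — missense.
Synonymous: 1 of 7.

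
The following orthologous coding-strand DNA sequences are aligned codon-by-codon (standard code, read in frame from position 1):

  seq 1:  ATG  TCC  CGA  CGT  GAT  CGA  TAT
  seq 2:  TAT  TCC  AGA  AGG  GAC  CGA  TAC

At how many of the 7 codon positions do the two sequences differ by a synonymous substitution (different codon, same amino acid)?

Codon 1: ATG Met / TAT Tyr — nonsynonymous.
Codon 2: TCC Ser / TCC Ser — identical.
Codon 3: CGA Arg / AGA Arg — synonymous.
Codon 4: CGT Arg / AGG Arg — synonymous.
Codon 5: GAT Asp / GAC Asp — synonymous.
Codon 6: CGA Arg / CGA Arg — identical.
Codon 7: TAT Tyr / TAC Tyr — synonymous.
Synonymous differences: 4.

4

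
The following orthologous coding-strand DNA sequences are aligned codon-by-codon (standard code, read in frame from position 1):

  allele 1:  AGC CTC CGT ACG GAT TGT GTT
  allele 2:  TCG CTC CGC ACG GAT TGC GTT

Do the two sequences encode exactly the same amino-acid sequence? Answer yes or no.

yes

Codon 1: AGC Ser / TCG Ser — synonymous.
Codon 2: CTC Leu / CTC Leu — identical.
Codon 3: CGT Arg / CGC Arg — synonymous.
Codon 4: ACG Thr / ACG Thr — identical.
Codon 5: GAT Asp / GAT Asp — identical.
Codon 6: TGT Cys / TGC Cys — synonymous.
Codon 7: GTT Val / GTT Val — identical.
Nonsynonymous differences: 0 → same protein.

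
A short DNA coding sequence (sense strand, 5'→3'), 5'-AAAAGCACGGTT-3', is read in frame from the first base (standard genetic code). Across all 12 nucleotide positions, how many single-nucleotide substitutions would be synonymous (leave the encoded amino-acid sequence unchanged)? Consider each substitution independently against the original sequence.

8

Codon 1 (AAA, Lys): 1 synonymous substitution.
Codon 2 (AGC, Ser): 1 synonymous substitution.
Codon 3 (ACG, Thr): 3 synonymous substitutions.
Codon 4 (GTT, Val): 3 synonymous substitutions.
Total: 1 + 1 + 3 + 3 = 8.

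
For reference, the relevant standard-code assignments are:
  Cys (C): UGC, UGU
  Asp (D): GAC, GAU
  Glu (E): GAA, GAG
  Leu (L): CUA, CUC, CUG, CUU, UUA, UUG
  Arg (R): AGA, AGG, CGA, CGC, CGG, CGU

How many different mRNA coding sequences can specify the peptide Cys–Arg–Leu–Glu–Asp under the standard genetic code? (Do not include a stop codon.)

Cys: 2 codons.
Arg: 6 codons.
Leu: 6 codons.
Glu: 2 codons.
Asp: 2 codons.
2 × 6 × 6 × 2 × 2 = 288.

288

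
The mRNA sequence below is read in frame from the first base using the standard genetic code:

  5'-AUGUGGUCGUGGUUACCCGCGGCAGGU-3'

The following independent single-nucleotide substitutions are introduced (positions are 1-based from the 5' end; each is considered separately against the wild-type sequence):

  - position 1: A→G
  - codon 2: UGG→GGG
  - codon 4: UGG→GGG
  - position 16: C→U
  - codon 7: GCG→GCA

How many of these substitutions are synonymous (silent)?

1

Codon 1: AUG (Met) → GUG (Val) — missense.
Codon 2: UGG (Trp) → GGG (Gly) — missense.
Codon 4: UGG (Trp) → GGG (Gly) — missense.
Codon 6: CCC (Pro) → UCC (Ser) — missense.
Codon 7: GCG (Ala) → GCA (Ala) — synonymous.
Synonymous: 1 of 5.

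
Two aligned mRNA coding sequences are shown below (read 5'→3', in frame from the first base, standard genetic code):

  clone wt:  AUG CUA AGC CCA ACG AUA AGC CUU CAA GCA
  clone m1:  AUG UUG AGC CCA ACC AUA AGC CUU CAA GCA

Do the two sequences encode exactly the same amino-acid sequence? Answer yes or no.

Codon 1: AUG Met / AUG Met — identical.
Codon 2: CUA Leu / UUG Leu — synonymous.
Codon 3: AGC Ser / AGC Ser — identical.
Codon 4: CCA Pro / CCA Pro — identical.
Codon 5: ACG Thr / ACC Thr — synonymous.
Codon 6: AUA Ile / AUA Ile — identical.
Codon 7: AGC Ser / AGC Ser — identical.
Codon 8: CUU Leu / CUU Leu — identical.
Codon 9: CAA Gln / CAA Gln — identical.
Codon 10: GCA Ala / GCA Ala — identical.
Nonsynonymous differences: 0 → same protein.

yes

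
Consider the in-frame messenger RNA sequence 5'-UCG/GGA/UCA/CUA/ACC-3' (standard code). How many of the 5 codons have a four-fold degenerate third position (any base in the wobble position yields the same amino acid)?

Codon 1 UCG (Ser): third position 4-fold.
Codon 2 GGA (Gly): third position 4-fold.
Codon 3 UCA (Ser): third position 4-fold.
Codon 4 CUA (Leu): third position 4-fold.
Codon 5 ACC (Thr): third position 4-fold.
Four-fold degenerate third positions: 5.

5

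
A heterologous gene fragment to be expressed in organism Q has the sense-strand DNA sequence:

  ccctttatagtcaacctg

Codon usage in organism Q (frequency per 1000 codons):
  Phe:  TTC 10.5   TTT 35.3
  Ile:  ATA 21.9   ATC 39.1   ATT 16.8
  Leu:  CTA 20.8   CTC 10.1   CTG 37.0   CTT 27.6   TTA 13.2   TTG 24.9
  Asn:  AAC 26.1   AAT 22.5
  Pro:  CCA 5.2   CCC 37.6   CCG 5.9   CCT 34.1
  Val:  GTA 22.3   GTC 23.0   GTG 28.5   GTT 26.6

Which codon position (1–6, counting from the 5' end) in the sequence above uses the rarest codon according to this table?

3

Codon 1 CCC (Pro): 37.6 per 1000.
Codon 2 TTT (Phe): 35.3 per 1000.
Codon 3 ATA (Ile): 21.9 per 1000.
Codon 4 GTC (Val): 23.0 per 1000.
Codon 5 AAC (Asn): 26.1 per 1000.
Codon 6 CTG (Leu): 37.0 per 1000.
Lowest frequency is 21.9 at codon 3.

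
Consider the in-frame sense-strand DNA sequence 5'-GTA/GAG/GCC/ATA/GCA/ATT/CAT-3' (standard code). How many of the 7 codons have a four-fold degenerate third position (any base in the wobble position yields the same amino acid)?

Codon 1 GTA (Val): third position 4-fold.
Codon 2 GAG (Glu): third position 2-fold.
Codon 3 GCC (Ala): third position 4-fold.
Codon 4 ATA (Ile): third position 3-fold.
Codon 5 GCA (Ala): third position 4-fold.
Codon 6 ATT (Ile): third position 3-fold.
Codon 7 CAT (His): third position 2-fold.
Four-fold degenerate third positions: 3.

3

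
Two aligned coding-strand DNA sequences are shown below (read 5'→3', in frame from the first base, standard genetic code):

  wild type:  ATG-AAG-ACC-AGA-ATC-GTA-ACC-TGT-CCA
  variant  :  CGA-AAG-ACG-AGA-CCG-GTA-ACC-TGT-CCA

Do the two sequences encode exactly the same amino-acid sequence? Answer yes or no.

no

Codon 1: ATG Met / CGA Arg — nonsynonymous.
Codon 2: AAG Lys / AAG Lys — identical.
Codon 3: ACC Thr / ACG Thr — synonymous.
Codon 4: AGA Arg / AGA Arg — identical.
Codon 5: ATC Ile / CCG Pro — nonsynonymous.
Codon 6: GTA Val / GTA Val — identical.
Codon 7: ACC Thr / ACC Thr — identical.
Codon 8: TGT Cys / TGT Cys — identical.
Codon 9: CCA Pro / CCA Pro — identical.
Nonsynonymous differences: 2 → different protein.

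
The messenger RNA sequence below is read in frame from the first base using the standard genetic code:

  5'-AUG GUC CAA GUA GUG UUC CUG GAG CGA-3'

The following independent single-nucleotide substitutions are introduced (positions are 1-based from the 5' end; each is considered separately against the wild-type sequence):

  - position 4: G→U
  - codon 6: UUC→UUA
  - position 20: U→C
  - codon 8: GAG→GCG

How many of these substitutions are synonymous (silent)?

Codon 2: GUC (Val) → UUC (Phe) — missense.
Codon 6: UUC (Phe) → UUA (Leu) — missense.
Codon 7: CUG (Leu) → CCG (Pro) — missense.
Codon 8: GAG (Glu) → GCG (Ala) — missense.
Synonymous: 0 of 4.

0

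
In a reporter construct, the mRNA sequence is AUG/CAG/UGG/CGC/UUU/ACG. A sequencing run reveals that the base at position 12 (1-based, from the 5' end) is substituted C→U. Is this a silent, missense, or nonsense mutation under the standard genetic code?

silent

Position 12 falls in codon 4: CGC → Arg.
After the substitution the codon is CGU → Arg.
Both encode Arg, so the change is synonymous.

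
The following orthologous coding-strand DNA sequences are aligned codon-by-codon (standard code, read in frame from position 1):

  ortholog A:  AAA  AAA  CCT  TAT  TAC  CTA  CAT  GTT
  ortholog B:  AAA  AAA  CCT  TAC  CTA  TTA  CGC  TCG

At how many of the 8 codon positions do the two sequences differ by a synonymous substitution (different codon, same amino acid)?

2

Codon 1: AAA Lys / AAA Lys — identical.
Codon 2: AAA Lys / AAA Lys — identical.
Codon 3: CCT Pro / CCT Pro — identical.
Codon 4: TAT Tyr / TAC Tyr — synonymous.
Codon 5: TAC Tyr / CTA Leu — nonsynonymous.
Codon 6: CTA Leu / TTA Leu — synonymous.
Codon 7: CAT His / CGC Arg — nonsynonymous.
Codon 8: GTT Val / TCG Ser — nonsynonymous.
Synonymous differences: 2.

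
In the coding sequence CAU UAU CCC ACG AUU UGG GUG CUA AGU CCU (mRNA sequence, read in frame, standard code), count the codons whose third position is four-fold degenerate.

5

Codon 1 CAU (His): third position 2-fold.
Codon 2 UAU (Tyr): third position 2-fold.
Codon 3 CCC (Pro): third position 4-fold.
Codon 4 ACG (Thr): third position 4-fold.
Codon 5 AUU (Ile): third position 3-fold.
Codon 6 UGG (Trp): third position 1-fold.
Codon 7 GUG (Val): third position 4-fold.
Codon 8 CUA (Leu): third position 4-fold.
Codon 9 AGU (Ser): third position 2-fold.
Codon 10 CCU (Pro): third position 4-fold.
Four-fold degenerate third positions: 5.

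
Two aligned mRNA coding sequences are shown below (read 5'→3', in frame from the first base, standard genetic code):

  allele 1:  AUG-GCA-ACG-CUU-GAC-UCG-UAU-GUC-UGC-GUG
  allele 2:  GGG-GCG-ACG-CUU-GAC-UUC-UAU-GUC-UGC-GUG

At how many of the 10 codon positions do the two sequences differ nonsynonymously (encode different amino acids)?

2

Codon 1: AUG Met / GGG Gly — nonsynonymous.
Codon 2: GCA Ala / GCG Ala — synonymous.
Codon 3: ACG Thr / ACG Thr — identical.
Codon 4: CUU Leu / CUU Leu — identical.
Codon 5: GAC Asp / GAC Asp — identical.
Codon 6: UCG Ser / UUC Phe — nonsynonymous.
Codon 7: UAU Tyr / UAU Tyr — identical.
Codon 8: GUC Val / GUC Val — identical.
Codon 9: UGC Cys / UGC Cys — identical.
Codon 10: GUG Val / GUG Val — identical.
Nonsynonymous differences: 2.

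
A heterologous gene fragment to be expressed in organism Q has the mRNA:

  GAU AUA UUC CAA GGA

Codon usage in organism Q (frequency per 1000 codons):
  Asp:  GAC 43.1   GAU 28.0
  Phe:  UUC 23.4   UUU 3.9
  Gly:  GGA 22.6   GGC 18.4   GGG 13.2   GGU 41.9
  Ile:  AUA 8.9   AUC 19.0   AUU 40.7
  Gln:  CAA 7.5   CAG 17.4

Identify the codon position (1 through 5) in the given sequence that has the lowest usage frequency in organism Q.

Codon 1 GAU (Asp): 28.0 per 1000.
Codon 2 AUA (Ile): 8.9 per 1000.
Codon 3 UUC (Phe): 23.4 per 1000.
Codon 4 CAA (Gln): 7.5 per 1000.
Codon 5 GGA (Gly): 22.6 per 1000.
Lowest frequency is 7.5 at codon 4.

4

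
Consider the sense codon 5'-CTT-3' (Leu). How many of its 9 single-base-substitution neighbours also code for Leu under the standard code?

3

Position 1: none → 0 synonymous.
Position 2: none → 0 synonymous.
Position 3: CTC, CTA, CTG → 3 synonymous.
Total: 0 + 0 + 3 = 3.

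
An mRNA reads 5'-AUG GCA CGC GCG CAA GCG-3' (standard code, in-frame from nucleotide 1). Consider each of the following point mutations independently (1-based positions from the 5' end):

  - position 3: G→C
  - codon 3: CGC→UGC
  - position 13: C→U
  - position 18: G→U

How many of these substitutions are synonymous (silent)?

Codon 1: AUG (Met) → AUC (Ile) — missense.
Codon 3: CGC (Arg) → UGC (Cys) — missense.
Codon 5: CAA (Gln) → UAA (Stop) — nonsense.
Codon 6: GCG (Ala) → GCU (Ala) — synonymous.
Synonymous: 1 of 4.

1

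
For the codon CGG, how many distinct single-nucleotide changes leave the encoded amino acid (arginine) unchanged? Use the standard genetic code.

Position 1: AGG → 1 synonymous.
Position 2: none → 0 synonymous.
Position 3: CGU, CGC, CGA → 3 synonymous.
Total: 1 + 0 + 3 = 4.

4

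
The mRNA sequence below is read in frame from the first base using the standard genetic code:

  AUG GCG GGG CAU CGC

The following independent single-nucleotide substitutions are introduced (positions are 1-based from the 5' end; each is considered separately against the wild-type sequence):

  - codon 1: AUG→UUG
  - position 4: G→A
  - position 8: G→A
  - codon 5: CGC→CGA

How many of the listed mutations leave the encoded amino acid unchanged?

1

Codon 1: AUG (Met) → UUG (Leu) — missense.
Codon 2: GCG (Ala) → ACG (Thr) — missense.
Codon 3: GGG (Gly) → GAG (Glu) — missense.
Codon 5: CGC (Arg) → CGA (Arg) — synonymous.
Synonymous: 1 of 4.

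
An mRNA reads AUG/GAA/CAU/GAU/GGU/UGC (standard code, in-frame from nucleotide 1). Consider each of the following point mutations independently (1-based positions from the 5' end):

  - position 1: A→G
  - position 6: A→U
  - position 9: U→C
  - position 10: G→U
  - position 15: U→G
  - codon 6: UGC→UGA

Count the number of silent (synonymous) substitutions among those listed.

Codon 1: AUG (Met) → GUG (Val) — missense.
Codon 2: GAA (Glu) → GAU (Asp) — missense.
Codon 3: CAU (His) → CAC (His) — synonymous.
Codon 4: GAU (Asp) → UAU (Tyr) — missense.
Codon 5: GGU (Gly) → GGG (Gly) — synonymous.
Codon 6: UGC (Cys) → UGA (Stop) — nonsense.
Synonymous: 2 of 6.

2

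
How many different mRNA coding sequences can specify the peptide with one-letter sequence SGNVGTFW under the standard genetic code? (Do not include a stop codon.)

Ser: 6 codons.
Gly: 4 codons.
Asn: 2 codons.
Val: 4 codons.
Gly: 4 codons.
Thr: 4 codons.
Phe: 2 codons.
Trp: 1 codon.
6 × 4 × 2 × 4 × 4 × 4 × 2 × 1 = 6144.

6144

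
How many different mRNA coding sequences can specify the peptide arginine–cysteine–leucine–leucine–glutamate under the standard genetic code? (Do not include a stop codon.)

864

Arg: 6 codons.
Cys: 2 codons.
Leu: 6 codons.
Leu: 6 codons.
Glu: 2 codons.
6 × 2 × 6 × 6 × 2 = 864.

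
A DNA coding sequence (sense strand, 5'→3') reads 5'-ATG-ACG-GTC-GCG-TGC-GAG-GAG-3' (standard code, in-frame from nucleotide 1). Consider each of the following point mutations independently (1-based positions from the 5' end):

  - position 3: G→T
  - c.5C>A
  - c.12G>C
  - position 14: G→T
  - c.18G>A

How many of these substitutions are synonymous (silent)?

2

Codon 1: ATG (Met) → ATT (Ile) — missense.
Codon 2: ACG (Thr) → AAG (Lys) — missense.
Codon 4: GCG (Ala) → GCC (Ala) — synonymous.
Codon 5: TGC (Cys) → TTC (Phe) — missense.
Codon 6: GAG (Glu) → GAA (Glu) — synonymous.
Synonymous: 2 of 5.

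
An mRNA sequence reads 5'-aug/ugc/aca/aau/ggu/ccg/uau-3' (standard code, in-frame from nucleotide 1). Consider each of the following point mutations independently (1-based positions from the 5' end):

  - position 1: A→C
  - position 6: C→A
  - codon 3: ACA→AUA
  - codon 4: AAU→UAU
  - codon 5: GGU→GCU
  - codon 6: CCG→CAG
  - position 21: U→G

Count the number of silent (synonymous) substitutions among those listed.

Codon 1: AUG (Met) → CUG (Leu) — missense.
Codon 2: UGC (Cys) → UGA (Stop) — nonsense.
Codon 3: ACA (Thr) → AUA (Ile) — missense.
Codon 4: AAU (Asn) → UAU (Tyr) — missense.
Codon 5: GGU (Gly) → GCU (Ala) — missense.
Codon 6: CCG (Pro) → CAG (Gln) — missense.
Codon 7: UAU (Tyr) → UAG (Stop) — nonsense.
Synonymous: 0 of 7.

0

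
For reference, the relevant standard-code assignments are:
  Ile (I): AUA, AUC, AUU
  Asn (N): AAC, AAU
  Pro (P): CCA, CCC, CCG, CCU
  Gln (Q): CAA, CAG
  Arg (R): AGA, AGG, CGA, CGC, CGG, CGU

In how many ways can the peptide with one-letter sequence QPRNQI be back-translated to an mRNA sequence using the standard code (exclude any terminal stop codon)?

Gln: 2 codons.
Pro: 4 codons.
Arg: 6 codons.
Asn: 2 codons.
Gln: 2 codons.
Ile: 3 codons.
2 × 4 × 6 × 2 × 2 × 3 = 576.

576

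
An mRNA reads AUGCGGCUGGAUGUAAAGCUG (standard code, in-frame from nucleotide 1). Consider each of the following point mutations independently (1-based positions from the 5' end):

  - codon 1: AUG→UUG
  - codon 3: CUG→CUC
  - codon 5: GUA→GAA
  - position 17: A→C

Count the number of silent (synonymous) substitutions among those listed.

1

Codon 1: AUG (Met) → UUG (Leu) — missense.
Codon 3: CUG (Leu) → CUC (Leu) — synonymous.
Codon 5: GUA (Val) → GAA (Glu) — missense.
Codon 6: AAG (Lys) → ACG (Thr) — missense.
Synonymous: 1 of 4.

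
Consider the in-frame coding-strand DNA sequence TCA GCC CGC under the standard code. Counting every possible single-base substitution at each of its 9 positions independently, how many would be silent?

9

Codon 1 (TCA, Ser): 3 synonymous substitutions.
Codon 2 (GCC, Ala): 3 synonymous substitutions.
Codon 3 (CGC, Arg): 3 synonymous substitutions.
Total: 3 + 3 + 3 = 9.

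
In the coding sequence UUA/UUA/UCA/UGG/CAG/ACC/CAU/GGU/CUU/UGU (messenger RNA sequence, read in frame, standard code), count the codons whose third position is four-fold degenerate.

4

Codon 1 UUA (Leu): third position 2-fold.
Codon 2 UUA (Leu): third position 2-fold.
Codon 3 UCA (Ser): third position 4-fold.
Codon 4 UGG (Trp): third position 1-fold.
Codon 5 CAG (Gln): third position 2-fold.
Codon 6 ACC (Thr): third position 4-fold.
Codon 7 CAU (His): third position 2-fold.
Codon 8 GGU (Gly): third position 4-fold.
Codon 9 CUU (Leu): third position 4-fold.
Codon 10 UGU (Cys): third position 2-fold.
Four-fold degenerate third positions: 4.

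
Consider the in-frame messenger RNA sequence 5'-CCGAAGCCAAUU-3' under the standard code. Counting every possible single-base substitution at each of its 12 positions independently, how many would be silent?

9

Codon 1 (CCG, Pro): 3 synonymous substitutions.
Codon 2 (AAG, Lys): 1 synonymous substitution.
Codon 3 (CCA, Pro): 3 synonymous substitutions.
Codon 4 (AUU, Ile): 2 synonymous substitutions.
Total: 3 + 1 + 3 + 2 = 9.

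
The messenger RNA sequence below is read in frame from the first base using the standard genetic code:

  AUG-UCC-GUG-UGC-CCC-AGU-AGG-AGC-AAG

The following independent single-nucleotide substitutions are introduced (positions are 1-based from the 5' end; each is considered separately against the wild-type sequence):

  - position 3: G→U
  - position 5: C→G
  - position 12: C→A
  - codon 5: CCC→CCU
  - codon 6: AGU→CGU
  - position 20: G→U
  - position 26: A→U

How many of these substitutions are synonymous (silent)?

Codon 1: AUG (Met) → AUU (Ile) — missense.
Codon 2: UCC (Ser) → UGC (Cys) — missense.
Codon 4: UGC (Cys) → UGA (Stop) — nonsense.
Codon 5: CCC (Pro) → CCU (Pro) — synonymous.
Codon 6: AGU (Ser) → CGU (Arg) — missense.
Codon 7: AGG (Arg) → AUG (Met) — missense.
Codon 9: AAG (Lys) → AUG (Met) — missense.
Synonymous: 1 of 7.

1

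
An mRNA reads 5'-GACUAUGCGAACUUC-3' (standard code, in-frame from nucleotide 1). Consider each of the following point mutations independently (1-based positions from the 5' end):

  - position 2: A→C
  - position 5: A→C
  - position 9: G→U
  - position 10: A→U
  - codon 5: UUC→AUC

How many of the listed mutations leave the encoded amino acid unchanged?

1

Codon 1: GAC (Asp) → GCC (Ala) — missense.
Codon 2: UAU (Tyr) → UCU (Ser) — missense.
Codon 3: GCG (Ala) → GCU (Ala) — synonymous.
Codon 4: AAC (Asn) → UAC (Tyr) — missense.
Codon 5: UUC (Phe) → AUC (Ile) — missense.
Synonymous: 1 of 5.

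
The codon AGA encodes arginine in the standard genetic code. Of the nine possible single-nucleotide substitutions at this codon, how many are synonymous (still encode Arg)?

Position 1: CGA → 1 synonymous.
Position 2: none → 0 synonymous.
Position 3: AGG → 1 synonymous.
Total: 1 + 0 + 1 = 2.

2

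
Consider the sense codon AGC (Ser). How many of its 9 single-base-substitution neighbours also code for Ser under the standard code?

Position 1: none → 0 synonymous.
Position 2: none → 0 synonymous.
Position 3: AGT → 1 synonymous.
Total: 0 + 0 + 1 = 1.

1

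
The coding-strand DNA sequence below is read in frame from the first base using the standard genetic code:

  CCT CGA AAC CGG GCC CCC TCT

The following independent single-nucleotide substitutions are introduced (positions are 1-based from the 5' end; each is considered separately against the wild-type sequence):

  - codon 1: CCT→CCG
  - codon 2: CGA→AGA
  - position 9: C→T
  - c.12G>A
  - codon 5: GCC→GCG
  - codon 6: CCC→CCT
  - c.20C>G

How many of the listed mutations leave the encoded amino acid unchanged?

6

Codon 1: CCT (Pro) → CCG (Pro) — synonymous.
Codon 2: CGA (Arg) → AGA (Arg) — synonymous.
Codon 3: AAC (Asn) → AAT (Asn) — synonymous.
Codon 4: CGG (Arg) → CGA (Arg) — synonymous.
Codon 5: GCC (Ala) → GCG (Ala) — synonymous.
Codon 6: CCC (Pro) → CCT (Pro) — synonymous.
Codon 7: TCT (Ser) → TGT (Cys) — missense.
Synonymous: 6 of 7.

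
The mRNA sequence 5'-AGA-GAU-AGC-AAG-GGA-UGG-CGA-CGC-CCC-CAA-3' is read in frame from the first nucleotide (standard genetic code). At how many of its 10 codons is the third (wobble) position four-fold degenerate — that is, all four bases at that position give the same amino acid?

Codon 1 AGA (Arg): third position 2-fold.
Codon 2 GAU (Asp): third position 2-fold.
Codon 3 AGC (Ser): third position 2-fold.
Codon 4 AAG (Lys): third position 2-fold.
Codon 5 GGA (Gly): third position 4-fold.
Codon 6 UGG (Trp): third position 1-fold.
Codon 7 CGA (Arg): third position 4-fold.
Codon 8 CGC (Arg): third position 4-fold.
Codon 9 CCC (Pro): third position 4-fold.
Codon 10 CAA (Gln): third position 2-fold.
Four-fold degenerate third positions: 4.

4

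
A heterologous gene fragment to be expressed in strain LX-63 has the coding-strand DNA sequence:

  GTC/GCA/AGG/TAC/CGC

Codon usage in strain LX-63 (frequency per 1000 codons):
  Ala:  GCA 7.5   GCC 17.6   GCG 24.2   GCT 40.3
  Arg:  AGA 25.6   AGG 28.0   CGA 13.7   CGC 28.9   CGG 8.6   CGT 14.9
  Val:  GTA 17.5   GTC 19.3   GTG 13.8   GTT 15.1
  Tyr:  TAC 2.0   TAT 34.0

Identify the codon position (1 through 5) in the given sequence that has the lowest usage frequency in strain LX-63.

Codon 1 GTC (Val): 19.3 per 1000.
Codon 2 GCA (Ala): 7.5 per 1000.
Codon 3 AGG (Arg): 28.0 per 1000.
Codon 4 TAC (Tyr): 2.0 per 1000.
Codon 5 CGC (Arg): 28.9 per 1000.
Lowest frequency is 2.0 at codon 4.

4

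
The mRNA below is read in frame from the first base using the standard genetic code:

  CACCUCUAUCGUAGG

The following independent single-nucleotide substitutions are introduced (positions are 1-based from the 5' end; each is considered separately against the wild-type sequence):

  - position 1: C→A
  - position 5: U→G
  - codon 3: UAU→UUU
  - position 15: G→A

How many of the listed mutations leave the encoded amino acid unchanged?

1

Codon 1: CAC (His) → AAC (Asn) — missense.
Codon 2: CUC (Leu) → CGC (Arg) — missense.
Codon 3: UAU (Tyr) → UUU (Phe) — missense.
Codon 5: AGG (Arg) → AGA (Arg) — synonymous.
Synonymous: 1 of 4.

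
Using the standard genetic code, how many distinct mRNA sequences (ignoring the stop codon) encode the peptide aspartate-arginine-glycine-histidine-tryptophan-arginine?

Asp: 2 codons.
Arg: 6 codons.
Gly: 4 codons.
His: 2 codons.
Trp: 1 codon.
Arg: 6 codons.
2 × 6 × 4 × 2 × 1 × 6 = 576.

576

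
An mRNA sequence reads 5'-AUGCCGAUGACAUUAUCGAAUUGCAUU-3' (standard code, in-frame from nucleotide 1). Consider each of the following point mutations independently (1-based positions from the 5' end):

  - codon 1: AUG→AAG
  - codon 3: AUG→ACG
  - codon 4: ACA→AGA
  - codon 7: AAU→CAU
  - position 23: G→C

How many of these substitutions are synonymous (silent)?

0

Codon 1: AUG (Met) → AAG (Lys) — missense.
Codon 3: AUG (Met) → ACG (Thr) — missense.
Codon 4: ACA (Thr) → AGA (Arg) — missense.
Codon 7: AAU (Asn) → CAU (His) — missense.
Codon 8: UGC (Cys) → UCC (Ser) — missense.
Synonymous: 0 of 5.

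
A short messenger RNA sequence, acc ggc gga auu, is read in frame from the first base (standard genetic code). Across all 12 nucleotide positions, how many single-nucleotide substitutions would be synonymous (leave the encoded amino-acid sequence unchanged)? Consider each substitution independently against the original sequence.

Codon 1 (ACC, Thr): 3 synonymous substitutions.
Codon 2 (GGC, Gly): 3 synonymous substitutions.
Codon 3 (GGA, Gly): 3 synonymous substitutions.
Codon 4 (AUU, Ile): 2 synonymous substitutions.
Total: 3 + 3 + 3 + 2 = 11.

11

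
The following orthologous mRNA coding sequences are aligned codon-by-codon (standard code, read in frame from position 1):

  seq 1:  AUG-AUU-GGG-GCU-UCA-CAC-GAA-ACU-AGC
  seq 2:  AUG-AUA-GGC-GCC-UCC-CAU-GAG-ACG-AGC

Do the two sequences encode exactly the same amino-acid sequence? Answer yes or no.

yes

Codon 1: AUG Met / AUG Met — identical.
Codon 2: AUU Ile / AUA Ile — synonymous.
Codon 3: GGG Gly / GGC Gly — synonymous.
Codon 4: GCU Ala / GCC Ala — synonymous.
Codon 5: UCA Ser / UCC Ser — synonymous.
Codon 6: CAC His / CAU His — synonymous.
Codon 7: GAA Glu / GAG Glu — synonymous.
Codon 8: ACU Thr / ACG Thr — synonymous.
Codon 9: AGC Ser / AGC Ser — identical.
Nonsynonymous differences: 0 → same protein.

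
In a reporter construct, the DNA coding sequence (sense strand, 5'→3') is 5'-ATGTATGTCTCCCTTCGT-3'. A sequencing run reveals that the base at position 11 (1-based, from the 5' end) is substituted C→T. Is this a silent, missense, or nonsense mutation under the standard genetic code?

Position 11 falls in codon 4: TCC → Ser.
After the substitution the codon is TTC → Phe.
Ser ≠ Phe, so this is a missense mutation.

missense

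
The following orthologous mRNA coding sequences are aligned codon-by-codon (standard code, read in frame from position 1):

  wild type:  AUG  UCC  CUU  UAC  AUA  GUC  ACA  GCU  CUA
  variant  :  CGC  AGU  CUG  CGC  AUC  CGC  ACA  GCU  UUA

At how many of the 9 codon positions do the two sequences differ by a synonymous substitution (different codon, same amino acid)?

Codon 1: AUG Met / CGC Arg — nonsynonymous.
Codon 2: UCC Ser / AGU Ser — synonymous.
Codon 3: CUU Leu / CUG Leu — synonymous.
Codon 4: UAC Tyr / CGC Arg — nonsynonymous.
Codon 5: AUA Ile / AUC Ile — synonymous.
Codon 6: GUC Val / CGC Arg — nonsynonymous.
Codon 7: ACA Thr / ACA Thr — identical.
Codon 8: GCU Ala / GCU Ala — identical.
Codon 9: CUA Leu / UUA Leu — synonymous.
Synonymous differences: 4.

4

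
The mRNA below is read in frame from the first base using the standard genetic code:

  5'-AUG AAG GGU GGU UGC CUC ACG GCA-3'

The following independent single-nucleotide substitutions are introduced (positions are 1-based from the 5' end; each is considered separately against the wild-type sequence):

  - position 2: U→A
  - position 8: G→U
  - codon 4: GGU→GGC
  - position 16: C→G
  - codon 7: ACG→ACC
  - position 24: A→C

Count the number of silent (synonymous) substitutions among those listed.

Codon 1: AUG (Met) → AAG (Lys) — missense.
Codon 3: GGU (Gly) → GUU (Val) — missense.
Codon 4: GGU (Gly) → GGC (Gly) — synonymous.
Codon 6: CUC (Leu) → GUC (Val) — missense.
Codon 7: ACG (Thr) → ACC (Thr) — synonymous.
Codon 8: GCA (Ala) → GCC (Ala) — synonymous.
Synonymous: 3 of 6.

3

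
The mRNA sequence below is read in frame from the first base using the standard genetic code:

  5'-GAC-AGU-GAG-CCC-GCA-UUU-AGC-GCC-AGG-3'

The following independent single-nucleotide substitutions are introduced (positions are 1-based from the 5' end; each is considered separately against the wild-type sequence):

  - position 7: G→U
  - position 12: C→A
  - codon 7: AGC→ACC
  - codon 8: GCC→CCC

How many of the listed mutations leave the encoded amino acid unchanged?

1

Codon 3: GAG (Glu) → UAG (Stop) — nonsense.
Codon 4: CCC (Pro) → CCA (Pro) — synonymous.
Codon 7: AGC (Ser) → ACC (Thr) — missense.
Codon 8: GCC (Ala) → CCC (Pro) — missense.
Synonymous: 1 of 4.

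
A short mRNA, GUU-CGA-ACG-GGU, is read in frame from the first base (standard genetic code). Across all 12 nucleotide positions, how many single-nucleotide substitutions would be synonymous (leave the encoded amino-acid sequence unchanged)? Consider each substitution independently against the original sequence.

13

Codon 1 (GUU, Val): 3 synonymous substitutions.
Codon 2 (CGA, Arg): 4 synonymous substitutions.
Codon 3 (ACG, Thr): 3 synonymous substitutions.
Codon 4 (GGU, Gly): 3 synonymous substitutions.
Total: 3 + 4 + 3 + 3 = 13.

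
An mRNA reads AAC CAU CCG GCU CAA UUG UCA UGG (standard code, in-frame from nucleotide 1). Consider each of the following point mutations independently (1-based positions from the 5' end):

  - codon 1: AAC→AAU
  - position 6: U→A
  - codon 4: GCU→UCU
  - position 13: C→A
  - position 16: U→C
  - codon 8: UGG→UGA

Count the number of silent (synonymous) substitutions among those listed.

Codon 1: AAC (Asn) → AAU (Asn) — synonymous.
Codon 2: CAU (His) → CAA (Gln) — missense.
Codon 4: GCU (Ala) → UCU (Ser) — missense.
Codon 5: CAA (Gln) → AAA (Lys) — missense.
Codon 6: UUG (Leu) → CUG (Leu) — synonymous.
Codon 8: UGG (Trp) → UGA (Stop) — nonsense.
Synonymous: 2 of 6.

2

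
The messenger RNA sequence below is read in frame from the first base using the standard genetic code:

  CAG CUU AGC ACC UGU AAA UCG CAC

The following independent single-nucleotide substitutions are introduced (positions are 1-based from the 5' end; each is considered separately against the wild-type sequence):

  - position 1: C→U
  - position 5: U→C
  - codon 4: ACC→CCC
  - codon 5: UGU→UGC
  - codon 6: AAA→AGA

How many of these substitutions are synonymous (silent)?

Codon 1: CAG (Gln) → UAG (Stop) — nonsense.
Codon 2: CUU (Leu) → CCU (Pro) — missense.
Codon 4: ACC (Thr) → CCC (Pro) — missense.
Codon 5: UGU (Cys) → UGC (Cys) — synonymous.
Codon 6: AAA (Lys) → AGA (Arg) — missense.
Synonymous: 1 of 5.

1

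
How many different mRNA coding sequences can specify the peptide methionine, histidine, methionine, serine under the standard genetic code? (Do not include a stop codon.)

Met: 1 codon.
His: 2 codons.
Met: 1 codon.
Ser: 6 codons.
1 × 2 × 1 × 6 = 12.

12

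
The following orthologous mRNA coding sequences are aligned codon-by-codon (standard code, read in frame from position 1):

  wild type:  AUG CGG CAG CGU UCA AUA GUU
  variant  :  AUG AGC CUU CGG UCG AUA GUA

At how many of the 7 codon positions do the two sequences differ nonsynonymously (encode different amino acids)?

2

Codon 1: AUG Met / AUG Met — identical.
Codon 2: CGG Arg / AGC Ser — nonsynonymous.
Codon 3: CAG Gln / CUU Leu — nonsynonymous.
Codon 4: CGU Arg / CGG Arg — synonymous.
Codon 5: UCA Ser / UCG Ser — synonymous.
Codon 6: AUA Ile / AUA Ile — identical.
Codon 7: GUU Val / GUA Val — synonymous.
Nonsynonymous differences: 2.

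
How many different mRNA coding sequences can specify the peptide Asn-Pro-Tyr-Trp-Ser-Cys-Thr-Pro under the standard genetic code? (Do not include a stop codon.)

3072

Asn: 2 codons.
Pro: 4 codons.
Tyr: 2 codons.
Trp: 1 codon.
Ser: 6 codons.
Cys: 2 codons.
Thr: 4 codons.
Pro: 4 codons.
2 × 4 × 2 × 1 × 6 × 2 × 4 × 4 = 3072.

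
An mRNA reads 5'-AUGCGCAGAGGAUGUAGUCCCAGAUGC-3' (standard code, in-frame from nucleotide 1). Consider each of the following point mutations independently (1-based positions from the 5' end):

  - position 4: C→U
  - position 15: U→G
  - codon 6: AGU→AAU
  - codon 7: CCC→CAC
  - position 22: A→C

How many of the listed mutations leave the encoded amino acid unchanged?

Codon 2: CGC (Arg) → UGC (Cys) — missense.
Codon 5: UGU (Cys) → UGG (Trp) — missense.
Codon 6: AGU (Ser) → AAU (Asn) — missense.
Codon 7: CCC (Pro) → CAC (His) — missense.
Codon 8: AGA (Arg) → CGA (Arg) — synonymous.
Synonymous: 1 of 5.

1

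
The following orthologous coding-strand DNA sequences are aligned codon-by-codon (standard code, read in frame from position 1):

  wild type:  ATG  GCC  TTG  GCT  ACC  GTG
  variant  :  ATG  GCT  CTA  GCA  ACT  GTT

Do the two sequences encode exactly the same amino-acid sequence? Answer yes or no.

Codon 1: ATG Met / ATG Met — identical.
Codon 2: GCC Ala / GCT Ala — synonymous.
Codon 3: TTG Leu / CTA Leu — synonymous.
Codon 4: GCT Ala / GCA Ala — synonymous.
Codon 5: ACC Thr / ACT Thr — synonymous.
Codon 6: GTG Val / GTT Val — synonymous.
Nonsynonymous differences: 0 → same protein.

yes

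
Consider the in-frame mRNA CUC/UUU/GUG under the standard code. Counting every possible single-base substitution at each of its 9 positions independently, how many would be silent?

Codon 1 (CUC, Leu): 3 synonymous substitutions.
Codon 2 (UUU, Phe): 1 synonymous substitution.
Codon 3 (GUG, Val): 3 synonymous substitutions.
Total: 3 + 1 + 3 = 7.

7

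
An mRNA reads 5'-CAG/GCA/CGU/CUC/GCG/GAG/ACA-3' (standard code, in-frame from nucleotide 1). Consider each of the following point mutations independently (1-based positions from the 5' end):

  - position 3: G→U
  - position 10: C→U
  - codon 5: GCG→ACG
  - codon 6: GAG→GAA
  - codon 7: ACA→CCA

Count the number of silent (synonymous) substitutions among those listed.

Codon 1: CAG (Gln) → CAU (His) — missense.
Codon 4: CUC (Leu) → UUC (Phe) — missense.
Codon 5: GCG (Ala) → ACG (Thr) — missense.
Codon 6: GAG (Glu) → GAA (Glu) — synonymous.
Codon 7: ACA (Thr) → CCA (Pro) — missense.
Synonymous: 1 of 5.

1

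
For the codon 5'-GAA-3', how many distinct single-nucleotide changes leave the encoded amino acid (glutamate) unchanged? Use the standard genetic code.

Position 1: none → 0 synonymous.
Position 2: none → 0 synonymous.
Position 3: GAG → 1 synonymous.
Total: 0 + 0 + 1 = 1.

1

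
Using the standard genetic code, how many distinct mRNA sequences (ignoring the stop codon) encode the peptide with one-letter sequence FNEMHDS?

192

Phe: 2 codons.
Asn: 2 codons.
Glu: 2 codons.
Met: 1 codon.
His: 2 codons.
Asp: 2 codons.
Ser: 6 codons.
2 × 2 × 2 × 1 × 2 × 2 × 6 = 192.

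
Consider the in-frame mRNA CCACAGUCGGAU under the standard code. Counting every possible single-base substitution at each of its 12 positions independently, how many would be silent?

Codon 1 (CCA, Pro): 3 synonymous substitutions.
Codon 2 (CAG, Gln): 1 synonymous substitution.
Codon 3 (UCG, Ser): 3 synonymous substitutions.
Codon 4 (GAU, Asp): 1 synonymous substitution.
Total: 3 + 1 + 3 + 1 = 8.

8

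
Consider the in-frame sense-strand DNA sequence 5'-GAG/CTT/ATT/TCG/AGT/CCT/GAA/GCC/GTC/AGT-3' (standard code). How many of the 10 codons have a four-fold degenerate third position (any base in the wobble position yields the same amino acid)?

5

Codon 1 GAG (Glu): third position 2-fold.
Codon 2 CTT (Leu): third position 4-fold.
Codon 3 ATT (Ile): third position 3-fold.
Codon 4 TCG (Ser): third position 4-fold.
Codon 5 AGT (Ser): third position 2-fold.
Codon 6 CCT (Pro): third position 4-fold.
Codon 7 GAA (Glu): third position 2-fold.
Codon 8 GCC (Ala): third position 4-fold.
Codon 9 GTC (Val): third position 4-fold.
Codon 10 AGT (Ser): third position 2-fold.
Four-fold degenerate third positions: 5.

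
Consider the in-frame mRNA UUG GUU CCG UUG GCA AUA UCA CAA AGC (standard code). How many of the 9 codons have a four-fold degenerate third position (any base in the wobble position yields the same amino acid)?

4

Codon 1 UUG (Leu): third position 2-fold.
Codon 2 GUU (Val): third position 4-fold.
Codon 3 CCG (Pro): third position 4-fold.
Codon 4 UUG (Leu): third position 2-fold.
Codon 5 GCA (Ala): third position 4-fold.
Codon 6 AUA (Ile): third position 3-fold.
Codon 7 UCA (Ser): third position 4-fold.
Codon 8 CAA (Gln): third position 2-fold.
Codon 9 AGC (Ser): third position 2-fold.
Four-fold degenerate third positions: 4.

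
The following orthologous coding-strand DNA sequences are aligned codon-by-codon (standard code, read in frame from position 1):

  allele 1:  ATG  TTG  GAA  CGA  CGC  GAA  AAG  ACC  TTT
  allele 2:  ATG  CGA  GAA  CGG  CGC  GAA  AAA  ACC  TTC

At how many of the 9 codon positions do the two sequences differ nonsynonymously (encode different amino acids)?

1

Codon 1: ATG Met / ATG Met — identical.
Codon 2: TTG Leu / CGA Arg — nonsynonymous.
Codon 3: GAA Glu / GAA Glu — identical.
Codon 4: CGA Arg / CGG Arg — synonymous.
Codon 5: CGC Arg / CGC Arg — identical.
Codon 6: GAA Glu / GAA Glu — identical.
Codon 7: AAG Lys / AAA Lys — synonymous.
Codon 8: ACC Thr / ACC Thr — identical.
Codon 9: TTT Phe / TTC Phe — synonymous.
Nonsynonymous differences: 1.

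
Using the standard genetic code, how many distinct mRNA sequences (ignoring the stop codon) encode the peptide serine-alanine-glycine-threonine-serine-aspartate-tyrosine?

9216

Ser: 6 codons.
Ala: 4 codons.
Gly: 4 codons.
Thr: 4 codons.
Ser: 6 codons.
Asp: 2 codons.
Tyr: 2 codons.
6 × 4 × 4 × 4 × 6 × 2 × 2 = 9216.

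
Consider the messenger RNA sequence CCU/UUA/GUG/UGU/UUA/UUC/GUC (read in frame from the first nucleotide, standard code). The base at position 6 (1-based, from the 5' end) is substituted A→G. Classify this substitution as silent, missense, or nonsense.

Position 6 falls in codon 2: UUA → Leu.
After the substitution the codon is UUG → Leu.
Both encode Leu, so the change is synonymous.

silent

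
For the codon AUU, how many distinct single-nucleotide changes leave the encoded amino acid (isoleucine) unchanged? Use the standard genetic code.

2

Position 1: none → 0 synonymous.
Position 2: none → 0 synonymous.
Position 3: AUC, AUA → 2 synonymous.
Total: 0 + 0 + 2 = 2.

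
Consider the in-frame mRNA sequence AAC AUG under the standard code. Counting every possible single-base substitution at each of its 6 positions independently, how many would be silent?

Codon 1 (AAC, Asn): 1 synonymous substitution.
Codon 2 (AUG, Met): 0 synonymous substitutions.
Total: 1 + 0 = 1.

1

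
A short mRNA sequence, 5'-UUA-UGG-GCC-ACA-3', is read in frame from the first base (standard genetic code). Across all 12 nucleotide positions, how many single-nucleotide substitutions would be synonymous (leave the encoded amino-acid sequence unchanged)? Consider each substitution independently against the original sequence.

Codon 1 (UUA, Leu): 2 synonymous substitutions.
Codon 2 (UGG, Trp): 0 synonymous substitutions.
Codon 3 (GCC, Ala): 3 synonymous substitutions.
Codon 4 (ACA, Thr): 3 synonymous substitutions.
Total: 2 + 0 + 3 + 3 = 8.

8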